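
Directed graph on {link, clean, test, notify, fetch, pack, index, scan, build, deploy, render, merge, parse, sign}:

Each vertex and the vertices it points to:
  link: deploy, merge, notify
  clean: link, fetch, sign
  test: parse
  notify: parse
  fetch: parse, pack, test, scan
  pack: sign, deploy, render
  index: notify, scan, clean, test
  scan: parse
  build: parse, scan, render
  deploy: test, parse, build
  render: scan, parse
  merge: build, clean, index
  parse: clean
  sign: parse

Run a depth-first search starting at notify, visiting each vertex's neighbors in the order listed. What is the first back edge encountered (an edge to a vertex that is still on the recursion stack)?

test->parse

DFS from notify (visiting each vertex's neighbors in the order listed); mark gray on enter, black on exit:
notify gray
  parse gray
    clean gray
      link gray
        deploy gray
          test gray
            test→parse: parse is gray → back edge
First back edge: test → parse.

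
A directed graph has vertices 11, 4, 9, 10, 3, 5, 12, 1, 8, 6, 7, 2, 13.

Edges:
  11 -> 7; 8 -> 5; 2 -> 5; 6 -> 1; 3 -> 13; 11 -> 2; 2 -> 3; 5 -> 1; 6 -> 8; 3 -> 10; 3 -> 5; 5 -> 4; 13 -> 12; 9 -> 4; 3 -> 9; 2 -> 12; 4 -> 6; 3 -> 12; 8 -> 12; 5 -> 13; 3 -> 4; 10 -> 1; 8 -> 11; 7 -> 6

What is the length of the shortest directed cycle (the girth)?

For each vertex v, BFS finds the shortest path from v back to v.
The shortest such closed walk is 8 → 5 → 4 → 6 → 8, length 4.

4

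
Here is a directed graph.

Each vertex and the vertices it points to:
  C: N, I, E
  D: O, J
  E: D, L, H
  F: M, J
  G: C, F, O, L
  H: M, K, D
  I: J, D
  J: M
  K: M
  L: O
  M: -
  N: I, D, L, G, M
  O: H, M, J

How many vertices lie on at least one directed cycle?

6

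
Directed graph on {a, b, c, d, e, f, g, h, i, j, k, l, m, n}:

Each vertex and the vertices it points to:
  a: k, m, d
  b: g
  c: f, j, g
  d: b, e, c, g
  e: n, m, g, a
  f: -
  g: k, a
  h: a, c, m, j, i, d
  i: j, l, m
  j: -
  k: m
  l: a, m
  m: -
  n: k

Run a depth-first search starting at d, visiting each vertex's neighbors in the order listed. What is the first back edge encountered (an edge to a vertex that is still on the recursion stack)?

a->d

DFS from d (visiting each vertex's neighbors in the order listed); mark gray on enter, black on exit:
d gray
  b gray
    g gray
      k gray
        m gray
        m black
      k black
      a gray
        a→k: k black — skip
        a→m: m black — skip
        a→d: d is gray → back edge
First back edge: a → d.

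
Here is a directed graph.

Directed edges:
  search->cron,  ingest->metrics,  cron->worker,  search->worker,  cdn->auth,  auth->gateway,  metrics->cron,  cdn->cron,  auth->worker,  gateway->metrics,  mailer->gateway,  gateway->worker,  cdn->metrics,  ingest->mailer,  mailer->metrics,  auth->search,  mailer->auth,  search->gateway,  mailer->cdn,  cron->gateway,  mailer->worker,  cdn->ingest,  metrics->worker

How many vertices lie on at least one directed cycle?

A vertex is on a directed cycle iff it belongs to a strongly connected component of size ≥ 2 (or has a self-loop).
The vertices on cycles are {cdn, cron, ingest, mailer, gateway, metrics} — 6 in total.

6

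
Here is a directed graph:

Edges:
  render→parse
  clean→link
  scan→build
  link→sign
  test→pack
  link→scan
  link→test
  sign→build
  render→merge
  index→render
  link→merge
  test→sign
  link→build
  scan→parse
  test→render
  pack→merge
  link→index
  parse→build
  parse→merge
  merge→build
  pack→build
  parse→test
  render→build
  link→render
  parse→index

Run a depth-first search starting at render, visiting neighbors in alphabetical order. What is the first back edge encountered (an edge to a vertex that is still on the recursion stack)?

DFS from render (visiting neighbors in alphabetical order); mark gray on enter, black on exit:
render gray
  build gray
  build black
  merge gray
    merge→build: build black — skip
  merge black
  parse gray
    parse→build: build black — skip
    index gray
      index→render: render is gray → back edge
First back edge: index → render.

index→render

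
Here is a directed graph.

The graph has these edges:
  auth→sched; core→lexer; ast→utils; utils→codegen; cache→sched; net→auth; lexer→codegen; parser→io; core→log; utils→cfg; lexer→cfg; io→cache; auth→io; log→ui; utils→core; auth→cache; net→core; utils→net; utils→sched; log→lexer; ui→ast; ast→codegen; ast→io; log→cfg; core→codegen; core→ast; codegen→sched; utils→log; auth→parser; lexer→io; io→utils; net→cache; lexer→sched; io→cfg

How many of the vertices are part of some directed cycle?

A vertex is on a directed cycle iff it belongs to a strongly connected component of size ≥ 2 (or has a self-loop).
The vertices on cycles are {io, ui, ast, log, net, auth, core, lexer, utils, parser} — 10 in total.

10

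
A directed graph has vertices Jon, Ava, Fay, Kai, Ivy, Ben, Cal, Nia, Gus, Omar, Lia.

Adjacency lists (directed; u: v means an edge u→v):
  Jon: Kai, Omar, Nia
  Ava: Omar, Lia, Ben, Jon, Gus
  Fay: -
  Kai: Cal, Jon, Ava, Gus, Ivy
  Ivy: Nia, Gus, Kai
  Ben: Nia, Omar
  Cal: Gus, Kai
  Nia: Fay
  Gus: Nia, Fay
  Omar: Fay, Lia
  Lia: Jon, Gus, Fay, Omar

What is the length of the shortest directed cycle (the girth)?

2

For each vertex v, BFS finds the shortest path from v back to v.
The shortest such closed walk is Ivy → Kai → Ivy, length 2.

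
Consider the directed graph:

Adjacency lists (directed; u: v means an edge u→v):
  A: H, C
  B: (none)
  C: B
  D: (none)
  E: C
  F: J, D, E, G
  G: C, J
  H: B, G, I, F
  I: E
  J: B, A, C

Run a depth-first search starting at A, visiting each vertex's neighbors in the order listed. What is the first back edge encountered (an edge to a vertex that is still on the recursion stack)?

DFS from A (visiting each vertex's neighbors in the order listed); mark gray on enter, black on exit:
A gray
  H gray
    B gray
    B black
    G gray
      C gray
        C→B: B black — skip
      C black
      J gray
        J→B: B black — skip
        J→A: A is gray → back edge
First back edge: J → A.

J→A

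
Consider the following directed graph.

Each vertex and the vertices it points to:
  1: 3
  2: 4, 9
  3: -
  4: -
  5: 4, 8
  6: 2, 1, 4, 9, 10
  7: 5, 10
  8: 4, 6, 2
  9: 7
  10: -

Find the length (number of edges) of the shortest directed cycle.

For each vertex v, BFS finds the shortest path from v back to v.
The shortest such closed walk is 6 → 9 → 7 → 5 → 8 → 6, length 5.

5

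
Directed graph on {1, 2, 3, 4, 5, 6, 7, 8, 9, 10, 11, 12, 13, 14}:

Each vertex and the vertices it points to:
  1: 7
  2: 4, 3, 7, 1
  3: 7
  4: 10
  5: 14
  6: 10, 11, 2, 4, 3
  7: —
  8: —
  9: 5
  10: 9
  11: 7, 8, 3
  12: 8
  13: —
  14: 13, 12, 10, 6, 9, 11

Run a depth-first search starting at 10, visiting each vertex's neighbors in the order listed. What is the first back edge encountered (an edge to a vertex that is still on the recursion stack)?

14->10

DFS from 10 (visiting each vertex's neighbors in the order listed); mark gray on enter, black on exit:
10 gray
  9 gray
    5 gray
      14 gray
        13 gray
        13 black
        12 gray
          8 gray
          8 black
        12 black
        14→10: 10 is gray → back edge
First back edge: 14 → 10.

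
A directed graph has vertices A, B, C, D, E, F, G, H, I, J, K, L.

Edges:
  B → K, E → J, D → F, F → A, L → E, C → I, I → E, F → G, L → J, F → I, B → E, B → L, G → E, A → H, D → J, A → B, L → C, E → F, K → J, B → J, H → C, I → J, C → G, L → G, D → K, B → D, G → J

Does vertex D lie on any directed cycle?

Yes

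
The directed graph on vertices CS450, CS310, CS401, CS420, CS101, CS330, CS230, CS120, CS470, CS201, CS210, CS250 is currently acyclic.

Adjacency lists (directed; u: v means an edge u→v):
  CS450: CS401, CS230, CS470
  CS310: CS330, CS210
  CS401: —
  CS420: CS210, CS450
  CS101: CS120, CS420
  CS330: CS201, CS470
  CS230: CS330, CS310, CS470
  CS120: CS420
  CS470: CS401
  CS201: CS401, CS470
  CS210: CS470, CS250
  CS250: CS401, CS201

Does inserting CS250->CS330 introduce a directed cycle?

Adding CS250→CS330 creates a cycle iff CS330 can already reach CS250.
Explore from CS330: no path reaches CS250. The graph stays acyclic.

No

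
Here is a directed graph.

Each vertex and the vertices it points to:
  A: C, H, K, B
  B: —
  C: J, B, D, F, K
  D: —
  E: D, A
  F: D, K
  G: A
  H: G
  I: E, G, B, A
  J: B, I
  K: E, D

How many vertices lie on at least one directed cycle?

A vertex is on a directed cycle iff it belongs to a strongly connected component of size ≥ 2 (or has a self-loop).
The vertices on cycles are {A, C, E, F, G, H, I, J, K} — 9 in total.

9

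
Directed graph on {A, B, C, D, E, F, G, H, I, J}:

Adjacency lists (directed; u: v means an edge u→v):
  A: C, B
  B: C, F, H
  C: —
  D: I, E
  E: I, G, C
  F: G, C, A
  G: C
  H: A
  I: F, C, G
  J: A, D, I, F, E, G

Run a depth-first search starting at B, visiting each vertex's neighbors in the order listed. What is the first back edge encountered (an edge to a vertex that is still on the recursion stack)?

A→B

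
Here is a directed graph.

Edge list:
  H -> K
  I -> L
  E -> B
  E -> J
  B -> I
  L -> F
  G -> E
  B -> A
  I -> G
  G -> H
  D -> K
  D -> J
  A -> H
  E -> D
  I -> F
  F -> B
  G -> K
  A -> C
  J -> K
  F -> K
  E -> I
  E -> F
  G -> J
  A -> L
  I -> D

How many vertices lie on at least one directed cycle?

A vertex is on a directed cycle iff it belongs to a strongly connected component of size ≥ 2 (or has a self-loop).
The vertices on cycles are {A, B, E, F, G, I, L} — 7 in total.

7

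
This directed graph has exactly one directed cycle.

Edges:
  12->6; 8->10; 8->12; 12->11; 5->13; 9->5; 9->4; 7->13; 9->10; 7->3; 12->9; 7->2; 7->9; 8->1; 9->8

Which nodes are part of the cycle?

DFS with gray/black marking from 9:
9 gray
  10 gray
  10 black
  8 gray
    8→10: 10 black — skip
    12 gray
      6 gray
      6 black
      11 gray
      11 black
      12→9: 9 is gray → back edge
Back edge closes the cycle 9 → 8 → 12 → 9; its vertices are {8, 9, 12}.

8, 9, 12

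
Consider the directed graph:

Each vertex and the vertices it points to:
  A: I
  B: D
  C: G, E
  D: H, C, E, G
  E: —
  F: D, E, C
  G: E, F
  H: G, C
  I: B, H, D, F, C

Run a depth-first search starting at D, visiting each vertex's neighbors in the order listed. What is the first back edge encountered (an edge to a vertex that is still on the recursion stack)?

F→D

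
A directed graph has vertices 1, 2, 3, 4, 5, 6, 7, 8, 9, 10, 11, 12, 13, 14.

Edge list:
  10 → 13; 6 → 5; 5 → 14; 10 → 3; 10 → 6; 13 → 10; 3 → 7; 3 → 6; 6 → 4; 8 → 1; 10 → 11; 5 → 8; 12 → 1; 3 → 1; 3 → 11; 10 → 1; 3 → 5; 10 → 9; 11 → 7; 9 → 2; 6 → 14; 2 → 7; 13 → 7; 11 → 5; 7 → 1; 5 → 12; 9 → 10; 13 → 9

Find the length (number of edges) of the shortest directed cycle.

For each vertex v, BFS finds the shortest path from v back to v.
The shortest such closed walk is 9 → 10 → 9, length 2.

2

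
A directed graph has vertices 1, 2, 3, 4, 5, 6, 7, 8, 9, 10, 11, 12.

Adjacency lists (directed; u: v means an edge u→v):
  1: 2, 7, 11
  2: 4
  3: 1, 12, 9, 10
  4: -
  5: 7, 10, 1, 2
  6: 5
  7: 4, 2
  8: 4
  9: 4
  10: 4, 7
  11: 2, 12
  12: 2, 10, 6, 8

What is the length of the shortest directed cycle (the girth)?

For each vertex v, BFS finds the shortest path from v back to v.
The shortest such closed walk is 12 → 6 → 5 → 1 → 11 → 12, length 5.

5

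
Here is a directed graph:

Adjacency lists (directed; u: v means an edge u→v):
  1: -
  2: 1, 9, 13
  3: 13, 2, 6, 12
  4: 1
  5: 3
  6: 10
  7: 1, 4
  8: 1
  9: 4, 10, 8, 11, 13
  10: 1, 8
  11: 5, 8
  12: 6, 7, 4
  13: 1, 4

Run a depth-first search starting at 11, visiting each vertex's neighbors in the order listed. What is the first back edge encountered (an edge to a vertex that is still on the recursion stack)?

9->11

DFS from 11 (visiting each vertex's neighbors in the order listed); mark gray on enter, black on exit:
11 gray
  5 gray
    3 gray
      13 gray
        1 gray
        1 black
        4 gray
          4→1: 1 black — skip
        4 black
      13 black
      2 gray
        2→1: 1 black — skip
        9 gray
          9→4: 4 black — skip
          10 gray
            10→1: 1 black — skip
            8 gray
              8→1: 1 black — skip
            8 black
          10 black
          9→8: 8 black — skip
          9→11: 11 is gray → back edge
First back edge: 9 → 11.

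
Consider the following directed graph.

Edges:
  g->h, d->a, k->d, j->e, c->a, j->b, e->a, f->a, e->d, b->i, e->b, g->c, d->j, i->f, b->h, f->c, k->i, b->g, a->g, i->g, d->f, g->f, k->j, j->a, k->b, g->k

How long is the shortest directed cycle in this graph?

3

For each vertex v, BFS finds the shortest path from v back to v.
The shortest such closed walk is k → b → g → k, length 3.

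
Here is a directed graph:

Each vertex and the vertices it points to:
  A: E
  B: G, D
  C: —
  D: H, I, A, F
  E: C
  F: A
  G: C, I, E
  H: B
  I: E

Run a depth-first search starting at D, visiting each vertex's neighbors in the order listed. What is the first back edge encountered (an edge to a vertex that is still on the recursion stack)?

DFS from D (visiting each vertex's neighbors in the order listed); mark gray on enter, black on exit:
D gray
  H gray
    B gray
      G gray
        C gray
        C black
        I gray
          E gray
            E→C: C black — skip
          E black
        I black
        G→E: E black — skip
      G black
      B→D: D is gray → back edge
First back edge: B → D.

B->D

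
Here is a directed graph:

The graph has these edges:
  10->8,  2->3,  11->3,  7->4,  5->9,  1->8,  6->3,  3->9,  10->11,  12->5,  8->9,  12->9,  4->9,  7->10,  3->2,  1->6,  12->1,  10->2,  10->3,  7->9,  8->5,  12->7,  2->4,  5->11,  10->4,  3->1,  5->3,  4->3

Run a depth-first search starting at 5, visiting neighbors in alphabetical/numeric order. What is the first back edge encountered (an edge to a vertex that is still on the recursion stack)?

6->3

DFS from 5 (visiting neighbors in alphabetical/numeric order); mark gray on enter, black on exit:
5 gray
  3 gray
    1 gray
      6 gray
        6→3: 3 is gray → back edge
First back edge: 6 → 3.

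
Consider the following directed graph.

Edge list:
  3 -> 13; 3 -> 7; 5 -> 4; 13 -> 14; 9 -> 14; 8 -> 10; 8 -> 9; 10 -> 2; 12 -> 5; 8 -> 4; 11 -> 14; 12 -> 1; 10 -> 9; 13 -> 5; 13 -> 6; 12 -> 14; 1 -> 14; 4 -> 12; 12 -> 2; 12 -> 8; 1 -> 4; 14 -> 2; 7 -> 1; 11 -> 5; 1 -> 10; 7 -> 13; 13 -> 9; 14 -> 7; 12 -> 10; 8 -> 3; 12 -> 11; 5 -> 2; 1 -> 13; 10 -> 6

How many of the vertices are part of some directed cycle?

A vertex is on a directed cycle iff it belongs to a strongly connected component of size ≥ 2 (or has a self-loop).
The vertices on cycles are {1, 3, 4, 5, 7, 8, 9, 10, 11, 12, 13, 14} — 12 in total.

12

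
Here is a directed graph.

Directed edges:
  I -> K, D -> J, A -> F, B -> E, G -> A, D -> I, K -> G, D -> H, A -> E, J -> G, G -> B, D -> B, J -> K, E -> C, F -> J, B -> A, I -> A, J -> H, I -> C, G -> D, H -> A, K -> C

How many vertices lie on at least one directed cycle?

9

A vertex is on a directed cycle iff it belongs to a strongly connected component of size ≥ 2 (or has a self-loop).
The vertices on cycles are {A, B, D, F, G, H, I, J, K} — 9 in total.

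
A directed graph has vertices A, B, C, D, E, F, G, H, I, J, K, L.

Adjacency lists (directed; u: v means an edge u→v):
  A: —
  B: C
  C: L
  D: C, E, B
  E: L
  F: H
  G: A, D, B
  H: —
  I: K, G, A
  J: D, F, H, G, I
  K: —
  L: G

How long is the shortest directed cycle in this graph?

4

For each vertex v, BFS finds the shortest path from v back to v.
The shortest such closed walk is G → B → C → L → G, length 4.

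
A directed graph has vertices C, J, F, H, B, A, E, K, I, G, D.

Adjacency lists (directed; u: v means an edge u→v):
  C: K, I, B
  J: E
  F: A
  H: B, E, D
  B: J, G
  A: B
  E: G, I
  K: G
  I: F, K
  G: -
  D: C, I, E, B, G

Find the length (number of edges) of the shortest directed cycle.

For each vertex v, BFS finds the shortest path from v back to v.
The shortest such closed walk is I → F → A → B → J → E → I, length 6.

6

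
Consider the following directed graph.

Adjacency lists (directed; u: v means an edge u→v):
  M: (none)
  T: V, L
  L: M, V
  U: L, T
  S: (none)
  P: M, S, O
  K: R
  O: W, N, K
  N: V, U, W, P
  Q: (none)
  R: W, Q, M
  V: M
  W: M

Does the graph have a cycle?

Yes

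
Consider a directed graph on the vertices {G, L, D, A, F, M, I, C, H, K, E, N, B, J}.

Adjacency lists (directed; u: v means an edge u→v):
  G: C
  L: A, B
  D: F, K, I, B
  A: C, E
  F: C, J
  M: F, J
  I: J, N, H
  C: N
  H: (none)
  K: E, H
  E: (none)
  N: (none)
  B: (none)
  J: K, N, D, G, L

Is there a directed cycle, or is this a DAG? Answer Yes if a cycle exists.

Yes

DFS with white/gray/black marking, starting from L:
L gray
  A gray
    C gray
      N gray
      N black
    C black
    E gray
    E black
  A black
  B gray
  B black
L black
G gray
  G→C: C black — skip
G black
D gray
  F gray
    F→C: C black — skip
    J gray
      K gray
        K→E: E black — skip
        H gray
        H black
      K black
      J→N: N black — skip
      J→D: D is gray → back edge
Back edge found, so a cycle exists: D → F → J → D.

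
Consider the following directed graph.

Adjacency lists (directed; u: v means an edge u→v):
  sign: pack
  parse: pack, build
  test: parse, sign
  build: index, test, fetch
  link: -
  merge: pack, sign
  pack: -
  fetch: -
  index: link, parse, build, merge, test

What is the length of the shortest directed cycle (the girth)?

For each vertex v, BFS finds the shortest path from v back to v.
The shortest such closed walk is build → index → build, length 2.

2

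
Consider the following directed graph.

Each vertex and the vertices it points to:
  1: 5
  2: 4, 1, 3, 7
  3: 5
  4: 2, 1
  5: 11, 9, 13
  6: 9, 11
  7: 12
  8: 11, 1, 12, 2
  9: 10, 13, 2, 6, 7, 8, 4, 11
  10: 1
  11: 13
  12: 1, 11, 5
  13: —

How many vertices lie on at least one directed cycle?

A vertex is on a directed cycle iff it belongs to a strongly connected component of size ≥ 2 (or has a self-loop).
The vertices on cycles are {1, 2, 3, 4, 5, 6, 7, 8, 9, 10, 12} — 11 in total.

11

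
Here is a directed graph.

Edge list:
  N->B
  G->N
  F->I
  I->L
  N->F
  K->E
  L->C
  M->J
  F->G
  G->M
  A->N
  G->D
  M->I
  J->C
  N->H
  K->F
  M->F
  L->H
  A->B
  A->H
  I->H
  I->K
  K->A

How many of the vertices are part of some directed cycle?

7

A vertex is on a directed cycle iff it belongs to a strongly connected component of size ≥ 2 (or has a self-loop).
The vertices on cycles are {A, F, G, I, K, M, N} — 7 in total.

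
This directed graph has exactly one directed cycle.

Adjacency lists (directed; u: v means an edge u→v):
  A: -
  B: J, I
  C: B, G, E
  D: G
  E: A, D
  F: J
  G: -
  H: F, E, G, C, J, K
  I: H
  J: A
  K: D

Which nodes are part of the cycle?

B, C, H, I

DFS with gray/black marking from I:
I gray
  H gray
    F gray
      J gray
        A gray
        A black
      J black
    F black
    E gray
      E→A: A black — skip
      D gray
        G gray
        G black
      D black
    E black
    H→G: G black — skip
    C gray
      B gray
        B→J: J black — skip
        B→I: I is gray → back edge
Back edge closes the cycle I → H → C → B → I; its vertices are {B, C, H, I}.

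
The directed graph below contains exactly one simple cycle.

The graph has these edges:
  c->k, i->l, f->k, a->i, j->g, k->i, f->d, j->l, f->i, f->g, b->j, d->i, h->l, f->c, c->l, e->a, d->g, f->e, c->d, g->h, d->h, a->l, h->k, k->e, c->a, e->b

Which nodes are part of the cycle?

DFS with gray/black marking from e:
e gray
  a gray
    i gray
      l gray
      l black
    i black
    a→l: l black — skip
  a black
  b gray
    j gray
      j→l: l black — skip
      g gray
        h gray
          k gray
            k→i: i black — skip
            k→e: e is gray → back edge
Back edge closes the cycle e → b → j → g → h → k → e; its vertices are {b, e, g, h, j, k}.

b, e, g, h, j, k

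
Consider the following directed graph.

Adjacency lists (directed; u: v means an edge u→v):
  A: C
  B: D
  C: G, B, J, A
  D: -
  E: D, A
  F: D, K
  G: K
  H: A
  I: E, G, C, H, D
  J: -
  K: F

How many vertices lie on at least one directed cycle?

A vertex is on a directed cycle iff it belongs to a strongly connected component of size ≥ 2 (or has a self-loop).
The vertices on cycles are {A, C, F, K} — 4 in total.

4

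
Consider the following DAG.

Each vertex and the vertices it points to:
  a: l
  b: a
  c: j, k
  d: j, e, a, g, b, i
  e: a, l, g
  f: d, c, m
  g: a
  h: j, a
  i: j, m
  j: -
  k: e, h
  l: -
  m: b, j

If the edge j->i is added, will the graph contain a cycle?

Adding j→i creates a cycle iff i can already reach j.
Path from i: i → j.
So i → … → j → i is a cycle.

Yes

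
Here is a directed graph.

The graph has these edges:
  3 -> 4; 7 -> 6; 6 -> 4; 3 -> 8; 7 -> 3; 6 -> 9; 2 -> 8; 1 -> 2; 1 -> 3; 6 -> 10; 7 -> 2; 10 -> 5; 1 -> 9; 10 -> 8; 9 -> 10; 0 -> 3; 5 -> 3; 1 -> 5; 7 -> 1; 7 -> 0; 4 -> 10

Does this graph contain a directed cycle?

Yes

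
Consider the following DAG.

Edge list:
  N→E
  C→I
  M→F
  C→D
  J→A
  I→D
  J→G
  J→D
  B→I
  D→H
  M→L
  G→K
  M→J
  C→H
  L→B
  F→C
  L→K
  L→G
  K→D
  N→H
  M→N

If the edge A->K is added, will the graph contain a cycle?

Adding A→K creates a cycle iff K can already reach A.
Explore from K: no path reaches A. The graph stays acyclic.

No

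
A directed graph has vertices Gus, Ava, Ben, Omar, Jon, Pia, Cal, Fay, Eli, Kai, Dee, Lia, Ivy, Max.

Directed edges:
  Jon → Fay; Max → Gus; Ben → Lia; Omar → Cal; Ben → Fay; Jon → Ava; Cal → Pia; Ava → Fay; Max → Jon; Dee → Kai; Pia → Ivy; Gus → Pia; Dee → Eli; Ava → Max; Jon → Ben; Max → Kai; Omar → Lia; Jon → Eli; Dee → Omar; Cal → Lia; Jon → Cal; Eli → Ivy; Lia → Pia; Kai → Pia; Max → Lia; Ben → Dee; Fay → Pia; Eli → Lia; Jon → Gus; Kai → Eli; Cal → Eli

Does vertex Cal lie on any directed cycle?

No

Cal lies on a cycle iff there is a path from Cal back to itself.
Exploring from Cal, it never reaches itself; equivalently, its strongly connected component is a singleton.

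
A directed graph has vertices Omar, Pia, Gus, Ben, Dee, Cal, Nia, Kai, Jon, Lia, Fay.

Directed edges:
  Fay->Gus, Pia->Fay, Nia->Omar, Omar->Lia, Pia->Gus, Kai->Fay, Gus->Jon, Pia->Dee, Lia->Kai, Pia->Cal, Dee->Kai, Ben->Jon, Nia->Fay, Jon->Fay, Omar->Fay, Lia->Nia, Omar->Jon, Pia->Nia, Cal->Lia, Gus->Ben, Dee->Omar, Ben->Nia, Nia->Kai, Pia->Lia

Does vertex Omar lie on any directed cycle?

Yes

Omar is on a cycle iff Omar can reach itself via ≥1 edge.
Omar → Lia → Nia → Omar — yes.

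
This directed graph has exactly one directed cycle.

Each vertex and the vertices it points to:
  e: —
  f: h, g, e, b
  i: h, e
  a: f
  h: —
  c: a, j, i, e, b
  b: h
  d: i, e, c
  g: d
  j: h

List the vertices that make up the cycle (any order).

a, c, d, f, g

DFS with gray/black marking from d:
d gray
  i gray
    h gray
    h black
    e gray
    e black
  i black
  d→e: e black — skip
  c gray
    a gray
      f gray
        f→h: h black — skip
        g gray
          g→d: d is gray → back edge
Back edge closes the cycle d → c → a → f → g → d; its vertices are {a, c, d, f, g}.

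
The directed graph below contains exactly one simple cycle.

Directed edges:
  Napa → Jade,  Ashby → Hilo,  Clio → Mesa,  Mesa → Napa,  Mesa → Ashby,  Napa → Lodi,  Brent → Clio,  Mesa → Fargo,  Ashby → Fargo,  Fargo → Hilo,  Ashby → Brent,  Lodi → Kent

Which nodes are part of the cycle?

DFS with gray/black marking from Mesa:
Mesa gray
  Fargo gray
    Hilo gray
    Hilo black
  Fargo black
  Napa gray
    Lodi gray
      Kent gray
      Kent black
    Lodi black
    Jade gray
    Jade black
  Napa black
  Ashby gray
    Ashby→Fargo: Fargo black — skip
    Brent gray
      Clio gray
        Clio→Mesa: Mesa is gray → back edge
Back edge closes the cycle Mesa → Ashby → Brent → Clio → Mesa; its vertices are {Clio, Mesa, Ashby, Brent}.

Clio, Mesa, Ashby, Brent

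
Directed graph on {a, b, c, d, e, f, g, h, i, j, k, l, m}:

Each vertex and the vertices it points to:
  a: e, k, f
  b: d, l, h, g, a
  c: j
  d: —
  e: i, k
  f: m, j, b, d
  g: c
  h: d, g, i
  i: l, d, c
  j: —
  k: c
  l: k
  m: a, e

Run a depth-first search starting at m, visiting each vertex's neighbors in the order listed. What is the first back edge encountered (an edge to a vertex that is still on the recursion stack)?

DFS from m (visiting each vertex's neighbors in the order listed); mark gray on enter, black on exit:
m gray
  a gray
    e gray
      i gray
        l gray
          k gray
            c gray
              j gray
              j black
            c black
          k black
        l black
        d gray
        d black
        i→c: c black — skip
      i black
      e→k: k black — skip
    e black
    a→k: k black — skip
    f gray
      f→m: m is gray → back edge
First back edge: f → m.

f->m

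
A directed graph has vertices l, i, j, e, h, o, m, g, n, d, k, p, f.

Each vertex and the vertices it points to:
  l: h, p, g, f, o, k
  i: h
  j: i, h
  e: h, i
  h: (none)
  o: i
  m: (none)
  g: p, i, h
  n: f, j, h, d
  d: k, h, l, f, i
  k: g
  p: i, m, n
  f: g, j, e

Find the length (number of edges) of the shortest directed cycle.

For each vertex v, BFS finds the shortest path from v back to v.
The shortest such closed walk is d → l → p → n → d, length 4.

4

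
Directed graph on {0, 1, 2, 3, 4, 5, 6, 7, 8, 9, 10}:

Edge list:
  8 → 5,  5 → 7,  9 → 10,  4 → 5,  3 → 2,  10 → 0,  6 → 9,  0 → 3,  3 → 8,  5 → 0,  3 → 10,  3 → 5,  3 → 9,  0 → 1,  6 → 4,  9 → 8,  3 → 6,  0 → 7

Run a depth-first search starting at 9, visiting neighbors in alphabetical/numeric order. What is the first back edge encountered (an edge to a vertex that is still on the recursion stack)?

DFS from 9 (visiting neighbors in alphabetical/numeric order); mark gray on enter, black on exit:
9 gray
  8 gray
    5 gray
      0 gray
        1 gray
        1 black
        3 gray
          2 gray
          2 black
          3→5: 5 is gray → back edge
First back edge: 3 → 5.

3->5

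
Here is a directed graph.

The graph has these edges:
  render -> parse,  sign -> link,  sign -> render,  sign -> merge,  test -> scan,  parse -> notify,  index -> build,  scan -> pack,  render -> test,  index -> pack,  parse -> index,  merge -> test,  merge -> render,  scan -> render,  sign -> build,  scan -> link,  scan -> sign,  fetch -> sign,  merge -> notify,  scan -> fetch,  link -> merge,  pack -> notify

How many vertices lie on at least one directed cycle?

7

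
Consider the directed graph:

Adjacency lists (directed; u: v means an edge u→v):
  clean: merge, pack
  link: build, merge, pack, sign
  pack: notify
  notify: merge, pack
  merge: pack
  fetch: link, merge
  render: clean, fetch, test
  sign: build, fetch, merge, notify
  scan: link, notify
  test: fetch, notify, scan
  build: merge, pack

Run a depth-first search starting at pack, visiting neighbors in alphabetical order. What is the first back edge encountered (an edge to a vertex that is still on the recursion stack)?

DFS from pack (visiting neighbors in alphabetical order); mark gray on enter, black on exit:
pack gray
  notify gray
    merge gray
      merge→pack: pack is gray → back edge
First back edge: merge → pack.

merge→pack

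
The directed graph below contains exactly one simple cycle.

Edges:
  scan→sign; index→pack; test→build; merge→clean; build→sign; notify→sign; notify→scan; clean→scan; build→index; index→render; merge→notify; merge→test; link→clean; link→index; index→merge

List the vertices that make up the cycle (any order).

DFS with gray/black marking from index:
index gray
  render gray
  render black
  merge gray
    notify gray
      sign gray
      sign black
      scan gray
        scan→sign: sign black — skip
      scan black
    notify black
    test gray
      build gray
        build→index: index is gray → back edge
Back edge closes the cycle index → merge → test → build → index; its vertices are {test, build, index, merge}.

test, build, index, merge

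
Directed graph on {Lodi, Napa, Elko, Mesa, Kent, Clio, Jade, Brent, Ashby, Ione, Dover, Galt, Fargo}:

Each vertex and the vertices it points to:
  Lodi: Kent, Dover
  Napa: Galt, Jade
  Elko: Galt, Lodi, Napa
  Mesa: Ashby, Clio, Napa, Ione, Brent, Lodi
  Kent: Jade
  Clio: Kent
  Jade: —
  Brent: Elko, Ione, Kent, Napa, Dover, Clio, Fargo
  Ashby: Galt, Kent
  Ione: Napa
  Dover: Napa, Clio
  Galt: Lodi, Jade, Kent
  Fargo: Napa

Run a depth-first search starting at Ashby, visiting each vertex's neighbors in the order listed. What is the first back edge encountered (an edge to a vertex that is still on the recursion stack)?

Napa->Galt

DFS from Ashby (visiting each vertex's neighbors in the order listed); mark gray on enter, black on exit:
Ashby gray
  Galt gray
    Lodi gray
      Kent gray
        Jade gray
        Jade black
      Kent black
      Dover gray
        Napa gray
          Napa→Galt: Galt is gray → back edge
First back edge: Napa → Galt.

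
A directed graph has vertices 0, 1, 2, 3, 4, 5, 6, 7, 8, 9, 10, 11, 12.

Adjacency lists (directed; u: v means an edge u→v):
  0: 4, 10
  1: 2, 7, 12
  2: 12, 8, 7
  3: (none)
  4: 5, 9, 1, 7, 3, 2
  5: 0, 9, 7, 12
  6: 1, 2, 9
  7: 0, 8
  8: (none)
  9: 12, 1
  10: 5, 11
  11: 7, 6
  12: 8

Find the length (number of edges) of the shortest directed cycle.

For each vertex v, BFS finds the shortest path from v back to v.
The shortest such closed walk is 0 → 10 → 5 → 0, length 3.

3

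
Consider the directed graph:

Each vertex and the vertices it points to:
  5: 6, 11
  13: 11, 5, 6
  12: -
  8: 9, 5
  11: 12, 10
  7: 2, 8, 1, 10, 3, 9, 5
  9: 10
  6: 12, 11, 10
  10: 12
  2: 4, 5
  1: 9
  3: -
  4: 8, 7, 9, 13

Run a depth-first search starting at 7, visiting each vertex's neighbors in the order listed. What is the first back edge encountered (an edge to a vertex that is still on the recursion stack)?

4→7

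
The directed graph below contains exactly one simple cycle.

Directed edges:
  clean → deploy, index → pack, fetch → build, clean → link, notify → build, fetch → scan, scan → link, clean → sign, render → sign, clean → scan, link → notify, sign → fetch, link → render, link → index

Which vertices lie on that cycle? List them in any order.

DFS with gray/black marking from scan:
scan gray
  link gray
    notify gray
      build gray
      build black
    notify black
    render gray
      sign gray
        fetch gray
          fetch→build: build black — skip
          fetch→scan: scan is gray → back edge
Back edge closes the cycle scan → link → render → sign → fetch → scan; its vertices are {link, scan, sign, fetch, render}.

link, scan, sign, fetch, render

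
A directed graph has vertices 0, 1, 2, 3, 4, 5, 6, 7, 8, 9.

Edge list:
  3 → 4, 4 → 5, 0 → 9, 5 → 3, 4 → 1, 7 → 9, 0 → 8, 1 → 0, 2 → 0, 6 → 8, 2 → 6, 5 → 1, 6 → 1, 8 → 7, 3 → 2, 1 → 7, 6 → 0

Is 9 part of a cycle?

No

9 lies on a cycle iff there is a path from 9 back to itself.
Exploring from 9, it never reaches itself; equivalently, its strongly connected component is a singleton.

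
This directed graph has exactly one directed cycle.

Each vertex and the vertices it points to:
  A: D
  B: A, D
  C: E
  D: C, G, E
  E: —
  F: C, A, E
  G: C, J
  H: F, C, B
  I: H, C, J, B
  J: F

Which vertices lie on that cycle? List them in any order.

A, D, F, G, J

DFS with gray/black marking from J:
J gray
  F gray
    C gray
      E gray
      E black
    C black
    A gray
      D gray
        D→C: C black — skip
        G gray
          G→C: C black — skip
          G→J: J is gray → back edge
Back edge closes the cycle J → F → A → D → G → J; its vertices are {A, D, F, G, J}.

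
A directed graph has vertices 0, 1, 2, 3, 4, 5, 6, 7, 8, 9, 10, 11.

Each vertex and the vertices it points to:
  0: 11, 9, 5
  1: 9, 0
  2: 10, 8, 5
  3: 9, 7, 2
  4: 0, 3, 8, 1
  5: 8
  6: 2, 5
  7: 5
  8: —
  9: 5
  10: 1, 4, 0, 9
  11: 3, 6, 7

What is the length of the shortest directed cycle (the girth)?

For each vertex v, BFS finds the shortest path from v back to v.
The shortest such closed walk is 10 → 4 → 3 → 2 → 10, length 4.

4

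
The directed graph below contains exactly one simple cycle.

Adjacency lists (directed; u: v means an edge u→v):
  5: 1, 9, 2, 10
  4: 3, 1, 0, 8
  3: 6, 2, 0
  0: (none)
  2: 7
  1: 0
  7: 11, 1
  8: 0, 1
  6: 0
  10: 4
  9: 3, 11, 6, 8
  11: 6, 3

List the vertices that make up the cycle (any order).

2, 3, 7, 11

DFS with gray/black marking from 2:
2 gray
  7 gray
    11 gray
      6 gray
        0 gray
        0 black
      6 black
      3 gray
        3→6: 6 black — skip
        3→2: 2 is gray → back edge
Back edge closes the cycle 2 → 7 → 11 → 3 → 2; its vertices are {2, 3, 7, 11}.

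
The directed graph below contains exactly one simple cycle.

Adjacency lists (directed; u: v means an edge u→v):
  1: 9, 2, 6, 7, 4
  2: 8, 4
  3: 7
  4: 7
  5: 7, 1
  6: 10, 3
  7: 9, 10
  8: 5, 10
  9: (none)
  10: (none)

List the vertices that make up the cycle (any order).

1, 2, 5, 8

DFS with gray/black marking from 2:
2 gray
  8 gray
    5 gray
      7 gray
        9 gray
        9 black
        10 gray
        10 black
      7 black
      1 gray
        1→9: 9 black — skip
        1→2: 2 is gray → back edge
Back edge closes the cycle 2 → 8 → 5 → 1 → 2; its vertices are {1, 2, 5, 8}.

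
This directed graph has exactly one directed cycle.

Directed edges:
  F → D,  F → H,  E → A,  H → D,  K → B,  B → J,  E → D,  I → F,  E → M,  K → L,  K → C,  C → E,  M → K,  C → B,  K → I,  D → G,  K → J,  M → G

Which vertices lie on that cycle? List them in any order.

DFS with gray/black marking from K:
K gray
  I gray
    F gray
      D gray
        G gray
        G black
      D black
      H gray
        H→D: D black — skip
      H black
    F black
  I black
  L gray
  L black
  C gray
    B gray
      J gray
      J black
    B black
    E gray
      E→D: D black — skip
      A gray
      A black
      M gray
        M→K: K is gray → back edge
Back edge closes the cycle K → C → E → M → K; its vertices are {C, E, K, M}.

C, E, K, M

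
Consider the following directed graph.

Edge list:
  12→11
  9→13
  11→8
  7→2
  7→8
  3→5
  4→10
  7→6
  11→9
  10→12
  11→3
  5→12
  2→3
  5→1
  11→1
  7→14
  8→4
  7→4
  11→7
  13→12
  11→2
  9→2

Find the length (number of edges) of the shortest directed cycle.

4

For each vertex v, BFS finds the shortest path from v back to v.
The shortest such closed walk is 11 → 3 → 5 → 12 → 11, length 4.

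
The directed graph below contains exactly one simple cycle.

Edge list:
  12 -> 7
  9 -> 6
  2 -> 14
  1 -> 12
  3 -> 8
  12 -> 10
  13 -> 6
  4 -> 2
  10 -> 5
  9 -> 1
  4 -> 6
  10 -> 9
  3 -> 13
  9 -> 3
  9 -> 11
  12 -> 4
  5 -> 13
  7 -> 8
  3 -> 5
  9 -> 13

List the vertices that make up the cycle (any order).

1, 9, 10, 12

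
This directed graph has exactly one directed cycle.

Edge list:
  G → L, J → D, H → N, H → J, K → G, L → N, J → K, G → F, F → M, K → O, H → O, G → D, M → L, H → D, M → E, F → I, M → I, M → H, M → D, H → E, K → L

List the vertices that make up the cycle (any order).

F, G, H, J, K, M

DFS with gray/black marking from F:
F gray
  M gray
    D gray
    D black
    E gray
    E black
    H gray
      O gray
      O black
      J gray
        J→D: D black — skip
        K gray
          K→O: O black — skip
          L gray
            N gray
            N black
          L black
          G gray
            G→L: L black — skip
            G→F: F is gray → back edge
Back edge closes the cycle F → M → H → J → K → G → F; its vertices are {F, G, H, J, K, M}.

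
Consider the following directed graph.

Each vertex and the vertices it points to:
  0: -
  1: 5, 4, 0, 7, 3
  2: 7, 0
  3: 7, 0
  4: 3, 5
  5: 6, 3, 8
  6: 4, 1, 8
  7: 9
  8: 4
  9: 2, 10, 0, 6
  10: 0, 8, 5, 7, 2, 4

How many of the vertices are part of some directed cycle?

10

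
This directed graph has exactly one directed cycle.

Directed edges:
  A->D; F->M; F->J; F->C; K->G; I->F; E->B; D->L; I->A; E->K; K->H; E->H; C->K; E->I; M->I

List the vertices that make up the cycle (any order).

DFS with gray/black marking from I:
I gray
  F gray
    C gray
      K gray
        G gray
        G black
        H gray
        H black
      K black
    C black
    J gray
    J black
    M gray
      M→I: I is gray → back edge
Back edge closes the cycle I → F → M → I; its vertices are {F, I, M}.

F, I, M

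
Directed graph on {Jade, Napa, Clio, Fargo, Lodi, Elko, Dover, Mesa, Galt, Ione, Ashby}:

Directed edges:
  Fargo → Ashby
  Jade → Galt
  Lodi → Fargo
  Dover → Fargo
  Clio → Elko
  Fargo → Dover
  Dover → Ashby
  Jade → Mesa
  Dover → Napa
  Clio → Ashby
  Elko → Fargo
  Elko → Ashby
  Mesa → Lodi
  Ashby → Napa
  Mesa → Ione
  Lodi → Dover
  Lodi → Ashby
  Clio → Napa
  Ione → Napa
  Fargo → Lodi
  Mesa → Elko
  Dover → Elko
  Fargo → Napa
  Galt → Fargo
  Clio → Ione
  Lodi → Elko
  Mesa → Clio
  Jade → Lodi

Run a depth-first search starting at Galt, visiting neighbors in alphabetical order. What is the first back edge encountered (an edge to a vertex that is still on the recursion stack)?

DFS from Galt (visiting neighbors in alphabetical order); mark gray on enter, black on exit:
Galt gray
  Fargo gray
    Ashby gray
      Napa gray
      Napa black
    Ashby black
    Dover gray
      Dover→Ashby: Ashby black — skip
      Elko gray
        Elko→Ashby: Ashby black — skip
        Elko→Fargo: Fargo is gray → back edge
First back edge: Elko → Fargo.

Elko->Fargo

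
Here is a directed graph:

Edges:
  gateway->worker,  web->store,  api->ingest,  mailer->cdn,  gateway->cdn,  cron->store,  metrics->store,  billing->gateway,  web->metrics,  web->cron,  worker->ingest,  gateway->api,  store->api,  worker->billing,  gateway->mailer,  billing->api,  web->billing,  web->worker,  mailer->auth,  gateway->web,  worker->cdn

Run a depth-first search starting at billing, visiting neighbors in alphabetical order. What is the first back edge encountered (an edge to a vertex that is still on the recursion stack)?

DFS from billing (visiting neighbors in alphabetical order); mark gray on enter, black on exit:
billing gray
  api gray
    ingest gray
    ingest black
  api black
  gateway gray
    gateway→api: api black — skip
    cdn gray
    cdn black
    mailer gray
      auth gray
      auth black
      mailer→cdn: cdn black — skip
    mailer black
    web gray
      web→billing: billing is gray → back edge
First back edge: web → billing.

web->billing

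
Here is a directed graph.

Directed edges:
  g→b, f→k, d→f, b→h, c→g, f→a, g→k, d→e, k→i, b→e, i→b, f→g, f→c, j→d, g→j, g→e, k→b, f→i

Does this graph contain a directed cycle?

DFS with white/gray/black marking, starting from d:
d gray
  f gray
    i gray
      b gray
        e gray
        e black
        h gray
        h black
      b black
    i black
    g gray
      j gray
        j→d: d is gray → back edge
Back edge found, so a cycle exists: d → f → g → j → d.

Yes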